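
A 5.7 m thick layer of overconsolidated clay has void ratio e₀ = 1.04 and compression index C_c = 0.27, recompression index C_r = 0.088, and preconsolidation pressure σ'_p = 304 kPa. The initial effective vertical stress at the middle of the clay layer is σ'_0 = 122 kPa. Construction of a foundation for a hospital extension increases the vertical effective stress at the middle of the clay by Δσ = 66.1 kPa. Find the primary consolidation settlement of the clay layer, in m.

Final effective stress: σ'_f = 122 + 66.1 = 188.1 kPa.
σ'_f = 188.1 ≤ σ'_p = 304 kPa, so the clay remains overconsolidated and only the recompression index applies:
S_c = C_r·H/(1+e₀)·log₁₀(σ'_f/σ'_0) = 0.088×5.7/2.04×log₁₀(188.1/122)
    = 0.24588 × 0.18803 = 0.04623 m

S_c ≈ 0.0462 m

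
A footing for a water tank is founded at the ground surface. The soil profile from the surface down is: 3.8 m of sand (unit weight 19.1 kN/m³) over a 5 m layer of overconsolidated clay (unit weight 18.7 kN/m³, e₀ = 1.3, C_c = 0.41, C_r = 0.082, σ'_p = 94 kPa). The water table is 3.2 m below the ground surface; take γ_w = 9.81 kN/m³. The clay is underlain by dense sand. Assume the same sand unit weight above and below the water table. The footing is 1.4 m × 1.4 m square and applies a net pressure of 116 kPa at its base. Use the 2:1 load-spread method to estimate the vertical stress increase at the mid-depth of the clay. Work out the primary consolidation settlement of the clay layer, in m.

S_c ≈ 0.00327 m

Mid-depth of clay below the ground surface: z = 3.8 + 5/2 = 6.3 m.
Total vertical stress at mid-clay: σ_v = 19.1×3.8 + 18.7×2.5 = 119.33 kPa.
Pore pressure: u = 9.81×(6.3 − 3.2) = 30.411 kPa.
Initial effective stress: σ'_0 = σ_v − u = 119.33 − 30.411 = 88.919 kPa.
Stress increase at mid-clay by the 2:1 spreading method:
Δσ = qBL/((B+z)(L+z)) = 116×1.4×1.4/((1.4+6.3)(1.4+6.3)) = 3.8347 kPa
Final effective stress: σ'_f = 88.919 + 3.8347 = 92.754 kPa.
σ'_f = 92.754 ≤ σ'_p = 94 kPa, so the clay remains overconsolidated and only the recompression index applies:
S_c = C_r·H/(1+e₀)·log₁₀(σ'_f/σ'_0) = 0.082×5/2.3×log₁₀(92.754/88.919)
    = 0.17826 × 0.018338 = 0.003269 m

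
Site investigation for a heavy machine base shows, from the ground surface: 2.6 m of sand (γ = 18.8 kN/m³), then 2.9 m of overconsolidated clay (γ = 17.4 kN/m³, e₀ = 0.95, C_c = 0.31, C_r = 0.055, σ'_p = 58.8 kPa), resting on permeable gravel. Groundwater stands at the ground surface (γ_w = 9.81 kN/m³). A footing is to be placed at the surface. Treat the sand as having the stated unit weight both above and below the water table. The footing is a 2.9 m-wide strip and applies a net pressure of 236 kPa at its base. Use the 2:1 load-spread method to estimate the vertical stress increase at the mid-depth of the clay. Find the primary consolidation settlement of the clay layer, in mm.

S_c ≈ 182 mm

Mid-depth of clay below the ground surface: z = 2.6 + 2.9/2 = 4.05 m.
Total vertical stress at mid-clay: σ_v = 18.8×2.6 + 17.4×1.45 = 74.11 kPa.
Pore pressure: u = 9.81×(4.05 − 0) = 39.73 kPa.
Initial effective stress: σ'_0 = σ_v − u = 74.11 − 39.73 = 34.38 kPa.
Stress increase at mid-clay by the 2:1 spreading method:
Δσ = qB/(B+z) = 236×2.9/(2.9+4.05) = 98.475 kPa
Final effective stress: σ'_f = 34.38 + 98.475 = 132.85 kPa.
σ'_f = 132.85 > σ'_p = 58.8 kPa, so the stress path crosses the preconsolidation pressure — recompression up to σ'_p, then virgin compression beyond:
S_c = H/(1+e₀)·[C_r·log₁₀(σ'_p/σ'_0) + C_c·log₁₀(σ'_f/σ'_p)]
    = 2.9/1.95 × [0.055×log₁₀(58.8/34.38) + 0.31×log₁₀(132.85/58.8)]
    = 1.4872 × [0.012819 + 0.10974] = 0.1823 m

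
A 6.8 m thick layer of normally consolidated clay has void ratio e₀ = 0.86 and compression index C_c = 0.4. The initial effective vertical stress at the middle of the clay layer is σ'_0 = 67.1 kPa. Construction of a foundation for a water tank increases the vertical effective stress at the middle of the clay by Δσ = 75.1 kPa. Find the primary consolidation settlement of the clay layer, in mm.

Final effective stress: σ'_f = σ'_0 + Δσ = 67.1 + 75.1 = 142.2 kPa.
Normally consolidated clay, so the full stress increment lies on the virgin compression line:
S_c = C_c·H/(1+e₀)·log₁₀(σ'_f/σ'_0) = 0.4×6.8/(1+0.86)×log₁₀(142.2/67.1)
    = 1.4624 × 0.32618 = 0.477 m

S_c ≈ 477 mm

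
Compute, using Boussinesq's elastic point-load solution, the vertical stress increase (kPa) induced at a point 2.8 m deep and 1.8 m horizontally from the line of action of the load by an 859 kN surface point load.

Boussinesq vertical stress below a point load on an elastic half-space:
Δσ_z = 3P/(2πz²) · [1 + (r/z)²]^(−5/2)
r/z = 1.8/2.8 = 0.64286; [1+(r/z)²]^(−5/2) = 0.42115.
Δσ_z = 3×859/(2π×2.8²) × 0.42115 = 52.314 × 0.42115 = 22.03 kPa

Δσ_z ≈ 22 kPa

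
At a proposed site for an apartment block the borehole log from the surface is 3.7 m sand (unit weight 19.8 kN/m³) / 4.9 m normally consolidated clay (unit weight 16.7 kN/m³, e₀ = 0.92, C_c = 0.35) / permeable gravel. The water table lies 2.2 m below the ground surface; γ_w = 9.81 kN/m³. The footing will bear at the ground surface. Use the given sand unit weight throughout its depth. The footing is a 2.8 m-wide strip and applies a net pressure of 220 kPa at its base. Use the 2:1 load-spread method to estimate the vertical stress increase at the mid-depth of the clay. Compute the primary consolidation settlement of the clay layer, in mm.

S_c ≈ 252 mm

Mid-depth of clay below the ground surface: z = 3.7 + 4.9/2 = 6.15 m.
Total vertical stress at mid-clay: σ_v = 19.8×3.7 + 16.7×2.45 = 114.18 kPa.
Pore pressure: u = 9.81×(6.15 − 2.2) = 38.75 kPa.
Initial effective stress: σ'_0 = σ_v − u = 114.18 − 38.75 = 75.43 kPa.
Stress increase at mid-clay by the 2:1 spreading method:
Δσ = qB/(B+z) = 220×2.8/(2.8+6.15) = 68.827 kPa
Final effective stress: σ'_f = σ'_0 + Δσ = 75.43 + 68.827 = 144.26 kPa.
Normally consolidated clay, so the full stress increment lies on the virgin compression line:
S_c = C_c·H/(1+e₀)·log₁₀(σ'_f/σ'_0) = 0.35×4.9/(1+0.92)×log₁₀(144.26/75.43)
    = 0.89323 × 0.2816 = 0.2515 m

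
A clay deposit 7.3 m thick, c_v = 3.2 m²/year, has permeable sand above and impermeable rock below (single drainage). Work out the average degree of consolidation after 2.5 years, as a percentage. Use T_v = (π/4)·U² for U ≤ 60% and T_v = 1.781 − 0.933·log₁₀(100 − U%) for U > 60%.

Drainage path length: H_d = H = 7.3 m (single drainage).
T_v = c_v·t/H_d² = 3.2×2.5/7.3² = 0.15012.
T_v = 0.15012 corresponds to the U ≤ 60% branch:
U = √(4T_v/π) = 0.4372

U ≈ 43.7 %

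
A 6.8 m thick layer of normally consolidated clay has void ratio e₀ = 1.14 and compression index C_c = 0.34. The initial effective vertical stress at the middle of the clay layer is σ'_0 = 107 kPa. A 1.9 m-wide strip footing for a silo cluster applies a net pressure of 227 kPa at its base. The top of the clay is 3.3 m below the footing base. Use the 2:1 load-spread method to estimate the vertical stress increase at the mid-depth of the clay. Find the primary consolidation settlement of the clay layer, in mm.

S_c ≈ 180 mm

Mid-depth of clay below the footing base: z = 3.3 + 6.8/2 = 6.7 m.
Stress increase at mid-clay by the 2:1 spreading method:
Δσ = qB/(B+z) = 227×1.9/(1.9+6.7) = 50.151 kPa
Final effective stress: σ'_f = σ'_0 + Δσ = 107 + 50.151 = 157.15 kPa.
Normally consolidated clay, so the full stress increment lies on the virgin compression line:
S_c = C_c·H/(1+e₀)·log₁₀(σ'_f/σ'_0) = 0.34×6.8/(1+1.14)×log₁₀(157.15/107)
    = 1.0804 × 0.16693 = 0.1804 m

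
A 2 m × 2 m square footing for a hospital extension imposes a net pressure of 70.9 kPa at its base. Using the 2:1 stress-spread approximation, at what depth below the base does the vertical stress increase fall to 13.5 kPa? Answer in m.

2:1 spreading — at depth z the loaded area has grown by z in each plan dimension:
qB²/(B+z)² = Δσ_z ⇒ z = B(√(q/Δσ_z) − 1) = 2×(√(70.9/13.5) − 1) = 2.583 m

z ≈ 2.58 m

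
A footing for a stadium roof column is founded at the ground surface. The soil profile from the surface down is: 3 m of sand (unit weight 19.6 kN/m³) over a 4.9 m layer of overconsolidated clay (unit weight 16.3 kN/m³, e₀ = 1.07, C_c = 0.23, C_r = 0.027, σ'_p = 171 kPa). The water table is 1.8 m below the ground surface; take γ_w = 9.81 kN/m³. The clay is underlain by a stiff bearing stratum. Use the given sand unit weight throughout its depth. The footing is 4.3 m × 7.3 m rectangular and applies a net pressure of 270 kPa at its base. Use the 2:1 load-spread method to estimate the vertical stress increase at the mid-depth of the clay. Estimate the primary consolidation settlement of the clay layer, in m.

S_c ≈ 0.0204 m

Mid-depth of clay below the ground surface: z = 3 + 4.9/2 = 5.45 m.
Total vertical stress at mid-clay: σ_v = 19.6×3 + 16.3×2.45 = 98.735 kPa.
Pore pressure: u = 9.81×(5.45 − 1.8) = 35.806 kPa.
Initial effective stress: σ'_0 = σ_v − u = 98.735 − 35.806 = 62.929 kPa.
Stress increase at mid-clay by the 2:1 spreading method:
Δσ = qBL/((B+z)(L+z)) = 270×4.3×7.3/((4.3+5.45)(7.3+5.45)) = 68.177 kPa
Final effective stress: σ'_f = 62.929 + 68.177 = 131.11 kPa.
σ'_f = 131.11 ≤ σ'_p = 171 kPa, so the clay remains overconsolidated and only the recompression index applies:
S_c = C_r·H/(1+e₀)·log₁₀(σ'_f/σ'_0) = 0.027×4.9/2.07×log₁₀(131.11/62.929)
    = 0.063912 × 0.31878 = 0.02037 m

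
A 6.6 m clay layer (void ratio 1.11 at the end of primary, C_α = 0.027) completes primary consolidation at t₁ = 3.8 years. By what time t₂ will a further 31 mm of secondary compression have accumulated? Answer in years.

t₂ ≈ 8.85 years

S_s = C_α·H/(1+e_p)·log₁₀(t₂/t₁) ⇒ log₁₀(t₂/t₁) = S_s·(1+e_p)/(C_α·H).
log₁₀(t₂/t₁) = 0.031 × (1+1.11) / (0.027×6.6) = 0.3671
t₂ = t₁ × 10^0.3671 = 3.8 × 2.328 = 8.848 years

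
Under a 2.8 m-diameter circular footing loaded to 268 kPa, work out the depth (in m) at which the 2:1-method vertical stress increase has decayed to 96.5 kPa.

2:1 spreading — at depth z the loaded area has grown by z in each plan dimension:
qD²/(D+z)² = Δσ_z ⇒ z = D(√(q/Δσ_z) − 1) = 2.8×(√(268/96.5) − 1) = 1.866 m

z ≈ 1.87 m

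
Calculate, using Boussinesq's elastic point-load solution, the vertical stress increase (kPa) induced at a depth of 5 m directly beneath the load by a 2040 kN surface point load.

Boussinesq vertical stress below a point load on an elastic half-space:
Δσ_z = 3P/(2πz²) · [1 + (r/z)²]^(−5/2)
r/z = 0/5 = 0; [1+(r/z)²]^(−5/2) = 1.
Δσ_z = 3×2040/(2π×5²) × 1 = 38.961 × 1 = 38.96 kPa

Δσ_z ≈ 39 kPa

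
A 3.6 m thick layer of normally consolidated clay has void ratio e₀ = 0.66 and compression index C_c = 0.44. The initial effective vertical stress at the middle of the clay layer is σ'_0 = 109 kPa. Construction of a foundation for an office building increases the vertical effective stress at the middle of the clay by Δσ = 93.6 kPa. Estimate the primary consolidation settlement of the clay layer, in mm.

Final effective stress: σ'_f = σ'_0 + Δσ = 109 + 93.6 = 202.6 kPa.
Normally consolidated clay, so the full stress increment lies on the virgin compression line:
S_c = C_c·H/(1+e₀)·log₁₀(σ'_f/σ'_0) = 0.44×3.6/(1+0.66)×log₁₀(202.6/109)
    = 0.95422 × 0.26921 = 0.2569 m

S_c ≈ 257 mm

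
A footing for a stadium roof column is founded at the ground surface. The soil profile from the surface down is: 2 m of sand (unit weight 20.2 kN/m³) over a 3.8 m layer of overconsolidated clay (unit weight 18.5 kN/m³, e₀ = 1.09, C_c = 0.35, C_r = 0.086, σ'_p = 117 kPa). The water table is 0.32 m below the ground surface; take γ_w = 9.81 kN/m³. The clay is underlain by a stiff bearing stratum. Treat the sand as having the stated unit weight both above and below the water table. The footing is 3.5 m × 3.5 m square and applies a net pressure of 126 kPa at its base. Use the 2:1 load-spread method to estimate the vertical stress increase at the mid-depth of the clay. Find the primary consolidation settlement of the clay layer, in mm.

Mid-depth of clay below the ground surface: z = 2 + 3.8/2 = 3.9 m.
Total vertical stress at mid-clay: σ_v = 20.2×2 + 18.5×1.9 = 75.55 kPa.
Pore pressure: u = 9.81×(3.9 − 0.32) = 35.12 kPa.
Initial effective stress: σ'_0 = σ_v − u = 75.55 − 35.12 = 40.43 kPa.
Stress increase at mid-clay by the 2:1 spreading method:
Δσ = qBL/((B+z)(L+z)) = 126×3.5×3.5/((3.5+3.9)(3.5+3.9)) = 28.187 kPa
Final effective stress: σ'_f = 40.43 + 28.187 = 68.617 kPa.
σ'_f = 68.617 ≤ σ'_p = 117 kPa, so the clay remains overconsolidated and only the recompression index applies:
S_c = C_r·H/(1+e₀)·log₁₀(σ'_f/σ'_0) = 0.086×3.8/2.09×log₁₀(68.617/40.43)
    = 0.15637 × 0.22973 = 0.03592 m

S_c ≈ 35.9 mm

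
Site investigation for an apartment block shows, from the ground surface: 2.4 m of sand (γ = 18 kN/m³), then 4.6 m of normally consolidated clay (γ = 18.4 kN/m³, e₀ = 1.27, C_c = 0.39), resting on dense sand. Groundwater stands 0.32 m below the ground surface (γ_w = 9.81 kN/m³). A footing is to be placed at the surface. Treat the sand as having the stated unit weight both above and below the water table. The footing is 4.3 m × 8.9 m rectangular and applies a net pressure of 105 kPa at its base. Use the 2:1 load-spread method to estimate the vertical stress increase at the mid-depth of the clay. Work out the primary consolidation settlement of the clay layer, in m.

S_c ≈ 0.196 m

Mid-depth of clay below the ground surface: z = 2.4 + 4.6/2 = 4.7 m.
Total vertical stress at mid-clay: σ_v = 18×2.4 + 18.4×2.3 = 85.52 kPa.
Pore pressure: u = 9.81×(4.7 − 0.32) = 42.968 kPa.
Initial effective stress: σ'_0 = σ_v − u = 85.52 − 42.968 = 42.552 kPa.
Stress increase at mid-clay by the 2:1 spreading method:
Δσ = qBL/((B+z)(L+z)) = 105×4.3×8.9/((4.3+4.7)(8.9+4.7)) = 32.83 kPa
Final effective stress: σ'_f = σ'_0 + Δσ = 42.552 + 32.83 = 75.382 kPa.
Normally consolidated clay, so the full stress increment lies on the virgin compression line:
S_c = C_c·H/(1+e₀)·log₁₀(σ'_f/σ'_0) = 0.39×4.6/(1+1.27)×log₁₀(75.382/42.552)
    = 0.79031 × 0.24835 = 0.1963 m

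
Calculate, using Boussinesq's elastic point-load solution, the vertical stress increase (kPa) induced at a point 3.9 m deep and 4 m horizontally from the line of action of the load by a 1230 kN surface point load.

Δσ_z ≈ 6.4 kPa

Boussinesq vertical stress below a point load on an elastic half-space:
Δσ_z = 3P/(2πz²) · [1 + (r/z)²]^(−5/2)
r/z = 4/3.9 = 1.0256; [1+(r/z)²]^(−5/2) = 0.1658.
Δσ_z = 3×1230/(2π×3.9²) × 0.1658 = 38.612 × 0.1658 = 6.402 kPa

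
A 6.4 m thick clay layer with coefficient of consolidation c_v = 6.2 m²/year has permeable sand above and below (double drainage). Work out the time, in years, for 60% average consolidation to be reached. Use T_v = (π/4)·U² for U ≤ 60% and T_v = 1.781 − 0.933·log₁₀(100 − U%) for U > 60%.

t ≈ 0.467 years

Drainage path length: H_d = H/2 = 3.2 m (double drainage).
U ≤ 60%: T_v = (π/4)·U² = (π/4)×0.6² = 0.28274.
t = T_v·H_d²/c_v = 0.28274×3.2²/6.2 = 0.467 years.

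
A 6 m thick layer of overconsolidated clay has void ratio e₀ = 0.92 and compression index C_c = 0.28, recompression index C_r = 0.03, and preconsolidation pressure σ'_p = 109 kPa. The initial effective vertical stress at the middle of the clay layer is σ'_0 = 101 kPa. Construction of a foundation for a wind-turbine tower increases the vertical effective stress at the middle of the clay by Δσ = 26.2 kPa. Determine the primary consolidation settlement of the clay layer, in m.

S_c ≈ 0.0618 m

Final effective stress: σ'_f = 101 + 26.2 = 127.2 kPa.
σ'_f = 127.2 > σ'_p = 109 kPa, so the stress path crosses the preconsolidation pressure — recompression up to σ'_p, then virgin compression beyond:
S_c = H/(1+e₀)·[C_r·log₁₀(σ'_p/σ'_0) + C_c·log₁₀(σ'_f/σ'_p)]
    = 6/1.92 × [0.03×log₁₀(109/101) + 0.28×log₁₀(127.2/109)]
    = 3.125 × [0.00099315 + 0.018777] = 0.06178 m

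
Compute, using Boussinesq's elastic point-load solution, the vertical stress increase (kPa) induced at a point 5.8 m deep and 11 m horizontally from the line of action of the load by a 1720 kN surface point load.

Boussinesq vertical stress below a point load on an elastic half-space:
Δσ_z = 3P/(2πz²) · [1 + (r/z)²]^(−5/2)
r/z = 11/5.8 = 1.8966; [1+(r/z)²]^(−5/2) = 0.022072.
Δσ_z = 3×1720/(2π×5.8²) × 0.022072 = 24.413 × 0.022072 = 0.5388 kPa

Δσ_z ≈ 0.539 kPa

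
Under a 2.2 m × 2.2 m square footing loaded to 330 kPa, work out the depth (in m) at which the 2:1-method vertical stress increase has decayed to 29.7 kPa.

z ≈ 5.13 m

2:1 spreading — at depth z the loaded area has grown by z in each plan dimension:
qB²/(B+z)² = Δσ_z ⇒ z = B(√(q/Δσ_z) − 1) = 2.2×(√(330/29.7) − 1) = 5.133 m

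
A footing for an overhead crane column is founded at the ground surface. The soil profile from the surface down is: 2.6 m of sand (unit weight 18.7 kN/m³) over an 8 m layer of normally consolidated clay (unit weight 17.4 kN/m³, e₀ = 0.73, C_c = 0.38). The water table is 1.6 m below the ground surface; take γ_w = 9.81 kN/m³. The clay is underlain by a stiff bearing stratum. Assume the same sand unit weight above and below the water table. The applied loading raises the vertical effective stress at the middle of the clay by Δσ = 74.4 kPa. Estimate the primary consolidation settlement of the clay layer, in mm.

S_c ≈ 557 mm

Mid-depth of clay below the ground surface: z = 2.6 + 8/2 = 6.6 m.
Total vertical stress at mid-clay: σ_v = 18.7×2.6 + 17.4×4 = 118.22 kPa.
Pore pressure: u = 9.81×(6.6 − 1.6) = 49.05 kPa.
Initial effective stress: σ'_0 = σ_v − u = 118.22 − 49.05 = 69.17 kPa.
Final effective stress: σ'_f = σ'_0 + Δσ = 69.17 + 74.4 = 143.57 kPa.
Normally consolidated clay, so the full stress increment lies on the virgin compression line:
S_c = C_c·H/(1+e₀)·log₁₀(σ'_f/σ'_0) = 0.38×8/(1+0.73)×log₁₀(143.57/69.17)
    = 1.7572 × 0.31715 = 0.5573 m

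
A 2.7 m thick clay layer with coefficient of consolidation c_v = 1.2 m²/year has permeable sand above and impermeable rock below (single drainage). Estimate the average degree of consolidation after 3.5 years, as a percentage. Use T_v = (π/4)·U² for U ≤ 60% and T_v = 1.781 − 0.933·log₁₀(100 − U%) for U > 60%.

Drainage path length: H_d = H = 2.7 m (single drainage).
T_v = c_v·t/H_d² = 1.2×3.5/2.7² = 0.57613.
T_v = 0.57613 corresponds to the U > 60% branch:
U = 1 − 10^((1.781 − T_v)/0.933)/100 = 0.8044

U ≈ 80.4 %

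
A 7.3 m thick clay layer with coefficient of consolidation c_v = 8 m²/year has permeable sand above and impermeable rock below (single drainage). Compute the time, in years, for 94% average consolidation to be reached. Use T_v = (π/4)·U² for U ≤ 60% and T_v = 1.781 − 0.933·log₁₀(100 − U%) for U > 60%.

t ≈ 7.03 years

Drainage path length: H_d = H = 7.3 m (single drainage).
U > 60%: T_v = 1.781 − 0.933·log₁₀(100 − 94) = 1.055.
t = T_v·H_d²/c_v = 1.055×7.3²/8 = 7.028 years.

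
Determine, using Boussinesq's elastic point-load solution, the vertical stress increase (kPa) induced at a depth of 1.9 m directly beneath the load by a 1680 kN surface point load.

Δσ_z ≈ 222 kPa

Boussinesq vertical stress below a point load on an elastic half-space:
Δσ_z = 3P/(2πz²) · [1 + (r/z)²]^(−5/2)
r/z = 0/1.9 = 0; [1+(r/z)²]^(−5/2) = 1.
Δσ_z = 3×1680/(2π×1.9²) × 1 = 222.2 × 1 = 222.2 kPa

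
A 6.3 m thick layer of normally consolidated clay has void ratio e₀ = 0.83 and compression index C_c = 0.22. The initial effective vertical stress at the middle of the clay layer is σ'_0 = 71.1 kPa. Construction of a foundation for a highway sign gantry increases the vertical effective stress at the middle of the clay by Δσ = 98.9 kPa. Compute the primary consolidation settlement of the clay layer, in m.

S_c ≈ 0.287 m

Final effective stress: σ'_f = σ'_0 + Δσ = 71.1 + 98.9 = 170 kPa.
Normally consolidated clay, so the full stress increment lies on the virgin compression line:
S_c = C_c·H/(1+e₀)·log₁₀(σ'_f/σ'_0) = 0.22×6.3/(1+0.83)×log₁₀(170/71.1)
    = 0.75738 × 0.37858 = 0.2867 m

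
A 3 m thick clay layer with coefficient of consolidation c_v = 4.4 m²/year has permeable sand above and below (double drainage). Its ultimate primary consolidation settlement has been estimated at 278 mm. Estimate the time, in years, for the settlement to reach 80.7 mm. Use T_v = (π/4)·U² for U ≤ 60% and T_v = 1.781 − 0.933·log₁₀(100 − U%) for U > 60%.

Drainage path length: H_d = H/2 = 1.5 m (double drainage).
U = S(t)/S_ult = 80.7/278 = 0.2903.
U ≤ 60%: T_v = (π/4)·U² = (π/4)×0.29029² = 0.066183.
t = T_v·H_d²/c_v = 0.066183×1.5²/4.4 = 0.03384 years.

t ≈ 0.0338 years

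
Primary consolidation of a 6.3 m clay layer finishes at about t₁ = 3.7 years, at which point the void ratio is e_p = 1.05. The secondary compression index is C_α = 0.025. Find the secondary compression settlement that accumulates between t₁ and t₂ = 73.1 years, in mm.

Secondary compression: S_s = C_α·H/(1+e_p)·log₁₀(t₂/t₁)
S_s = 0.025×6.3/(1+1.05)×log₁₀(73.1/3.7)
    = 0.07683 × 1.296 = 0.09955 m

S_s ≈ 99.5 mm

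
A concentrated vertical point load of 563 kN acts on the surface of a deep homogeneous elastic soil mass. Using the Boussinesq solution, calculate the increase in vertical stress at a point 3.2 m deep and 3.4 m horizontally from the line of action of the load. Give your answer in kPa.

Boussinesq vertical stress below a point load on an elastic half-space:
Δσ_z = 3P/(2πz²) · [1 + (r/z)²]^(−5/2)
r/z = 3.4/3.2 = 1.0625; [1+(r/z)²]^(−5/2) = 0.15122.
Δσ_z = 3×563/(2π×3.2²) × 0.15122 = 26.251 × 0.15122 = 3.97 kPa

Δσ_z ≈ 3.97 kPa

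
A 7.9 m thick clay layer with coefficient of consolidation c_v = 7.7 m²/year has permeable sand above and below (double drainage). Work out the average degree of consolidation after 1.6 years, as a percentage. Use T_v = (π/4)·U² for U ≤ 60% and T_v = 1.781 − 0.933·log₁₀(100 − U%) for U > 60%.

U ≈ 88.5 %

Drainage path length: H_d = H/2 = 3.95 m (double drainage).
T_v = c_v·t/H_d² = 7.7×1.6/3.95² = 0.78962.
T_v = 0.78962 corresponds to the U > 60% branch:
U = 1 − 10^((1.781 − T_v)/0.933)/100 = 0.8845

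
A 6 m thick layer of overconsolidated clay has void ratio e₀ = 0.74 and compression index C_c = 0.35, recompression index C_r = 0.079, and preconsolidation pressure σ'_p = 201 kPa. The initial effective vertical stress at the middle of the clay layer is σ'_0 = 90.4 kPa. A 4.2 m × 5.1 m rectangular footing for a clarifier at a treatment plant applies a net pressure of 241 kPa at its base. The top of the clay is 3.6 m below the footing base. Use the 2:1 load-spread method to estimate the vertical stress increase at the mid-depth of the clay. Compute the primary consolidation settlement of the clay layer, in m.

S_c ≈ 0.0441 m

Mid-depth of clay below the footing base: z = 3.6 + 6/2 = 6.6 m.
Stress increase at mid-clay by the 2:1 spreading method:
Δσ = qBL/((B+z)(L+z)) = 241×4.2×5.1/((4.2+6.6)(5.1+6.6)) = 40.853 kPa
Final effective stress: σ'_f = 90.4 + 40.853 = 131.25 kPa.
σ'_f = 131.25 ≤ σ'_p = 201 kPa, so the clay remains overconsolidated and only the recompression index applies:
S_c = C_r·H/(1+e₀)·log₁₀(σ'_f/σ'_0) = 0.079×6/1.74×log₁₀(131.25/90.4)
    = 0.27242 × 0.16193 = 0.04411 m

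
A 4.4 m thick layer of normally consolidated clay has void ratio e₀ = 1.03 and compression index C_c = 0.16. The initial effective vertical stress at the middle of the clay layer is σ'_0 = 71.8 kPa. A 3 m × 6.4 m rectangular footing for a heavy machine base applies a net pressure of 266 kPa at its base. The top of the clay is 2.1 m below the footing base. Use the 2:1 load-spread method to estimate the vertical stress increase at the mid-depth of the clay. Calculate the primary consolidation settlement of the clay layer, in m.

S_c ≈ 0.0975 m

Mid-depth of clay below the footing base: z = 2.1 + 4.4/2 = 4.3 m.
Stress increase at mid-clay by the 2:1 spreading method:
Δσ = qBL/((B+z)(L+z)) = 266×3×6.4/((3+4.3)(6.4+4.3)) = 65.385 kPa
Final effective stress: σ'_f = σ'_0 + Δσ = 71.8 + 65.385 = 137.19 kPa.
Normally consolidated clay, so the full stress increment lies on the virgin compression line:
S_c = C_c·H/(1+e₀)·log₁₀(σ'_f/σ'_0) = 0.16×4.4/(1+1.03)×log₁₀(137.19/71.8)
    = 0.3468 × 0.2812 = 0.09752 m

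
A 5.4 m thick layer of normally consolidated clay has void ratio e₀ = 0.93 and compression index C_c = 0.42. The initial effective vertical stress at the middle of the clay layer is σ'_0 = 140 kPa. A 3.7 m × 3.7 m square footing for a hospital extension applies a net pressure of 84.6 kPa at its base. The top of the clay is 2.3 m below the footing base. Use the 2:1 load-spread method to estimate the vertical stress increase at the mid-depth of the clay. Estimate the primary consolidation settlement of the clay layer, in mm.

Mid-depth of clay below the footing base: z = 2.3 + 5.4/2 = 5 m.
Stress increase at mid-clay by the 2:1 spreading method:
Δσ = qBL/((B+z)(L+z)) = 84.6×3.7×3.7/((3.7+5)(3.7+5)) = 15.302 kPa
Final effective stress: σ'_f = σ'_0 + Δσ = 140 + 15.302 = 155.3 kPa.
Normally consolidated clay, so the full stress increment lies on the virgin compression line:
S_c = C_c·H/(1+e₀)·log₁₀(σ'_f/σ'_0) = 0.42×5.4/(1+0.93)×log₁₀(155.3/140)
    = 1.1751 × 0.045043 = 0.05293 m

S_c ≈ 52.9 mm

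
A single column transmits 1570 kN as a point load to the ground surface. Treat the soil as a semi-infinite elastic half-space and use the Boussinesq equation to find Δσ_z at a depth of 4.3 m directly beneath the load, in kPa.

Δσ_z ≈ 40.5 kPa

Boussinesq vertical stress below a point load on an elastic half-space:
Δσ_z = 3P/(2πz²) · [1 + (r/z)²]^(−5/2)
r/z = 0/4.3 = 0; [1+(r/z)²]^(−5/2) = 1.
Δσ_z = 3×1570/(2π×4.3²) × 1 = 40.542 × 1 = 40.54 kPa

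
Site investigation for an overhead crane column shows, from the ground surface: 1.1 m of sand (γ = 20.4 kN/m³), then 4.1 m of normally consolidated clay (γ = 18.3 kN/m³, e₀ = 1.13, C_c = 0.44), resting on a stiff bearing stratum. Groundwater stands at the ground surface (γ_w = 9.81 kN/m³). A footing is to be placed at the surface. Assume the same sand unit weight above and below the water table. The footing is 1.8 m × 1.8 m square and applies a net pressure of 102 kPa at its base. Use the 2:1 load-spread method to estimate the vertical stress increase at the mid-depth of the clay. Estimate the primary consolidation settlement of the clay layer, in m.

Mid-depth of clay below the ground surface: z = 1.1 + 4.1/2 = 3.15 m.
Total vertical stress at mid-clay: σ_v = 20.4×1.1 + 18.3×2.05 = 59.955 kPa.
Pore pressure: u = 9.81×(3.15 − 0) = 30.902 kPa.
Initial effective stress: σ'_0 = σ_v − u = 59.955 − 30.902 = 29.053 kPa.
Stress increase at mid-clay by the 2:1 spreading method:
Δσ = qBL/((B+z)(L+z)) = 102×1.8×1.8/((1.8+3.15)(1.8+3.15)) = 13.488 kPa
Final effective stress: σ'_f = σ'_0 + Δσ = 29.053 + 13.488 = 42.541 kPa.
Normally consolidated clay, so the full stress increment lies on the virgin compression line:
S_c = C_c·H/(1+e₀)·log₁₀(σ'_f/σ'_0) = 0.44×4.1/(1+1.13)×log₁₀(42.541/29.053)
    = 0.84695 × 0.16562 = 0.1403 m

S_c ≈ 0.14 m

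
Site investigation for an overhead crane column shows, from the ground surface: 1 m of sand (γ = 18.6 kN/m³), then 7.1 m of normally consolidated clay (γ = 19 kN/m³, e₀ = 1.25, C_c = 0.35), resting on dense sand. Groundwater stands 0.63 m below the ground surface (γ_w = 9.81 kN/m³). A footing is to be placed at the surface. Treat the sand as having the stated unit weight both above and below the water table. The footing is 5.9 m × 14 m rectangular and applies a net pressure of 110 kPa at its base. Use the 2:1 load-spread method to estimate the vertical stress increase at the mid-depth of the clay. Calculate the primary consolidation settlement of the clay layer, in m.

Mid-depth of clay below the ground surface: z = 1 + 7.1/2 = 4.55 m.
Total vertical stress at mid-clay: σ_v = 18.6×1 + 19×3.55 = 86.05 kPa.
Pore pressure: u = 9.81×(4.55 − 0.63) = 38.455 kPa.
Initial effective stress: σ'_0 = σ_v − u = 86.05 − 38.455 = 47.595 kPa.
Stress increase at mid-clay by the 2:1 spreading method:
Δσ = qBL/((B+z)(L+z)) = 110×5.9×14/((5.9+4.55)(14+4.55)) = 46.872 kPa
Final effective stress: σ'_f = σ'_0 + Δσ = 47.595 + 46.872 = 94.467 kPa.
Normally consolidated clay, so the full stress increment lies on the virgin compression line:
S_c = C_c·H/(1+e₀)·log₁₀(σ'_f/σ'_0) = 0.35×7.1/(1+1.25)×log₁₀(94.467/47.595)
    = 1.1044 × 0.29772 = 0.3288 m

S_c ≈ 0.329 m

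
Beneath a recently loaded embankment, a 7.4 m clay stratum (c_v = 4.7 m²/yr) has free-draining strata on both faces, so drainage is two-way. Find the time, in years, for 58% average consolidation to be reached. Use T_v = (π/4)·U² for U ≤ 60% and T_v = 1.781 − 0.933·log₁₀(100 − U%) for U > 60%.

Drainage path length: H_d = H/2 = 3.7 m (double drainage).
U ≤ 60%: T_v = (π/4)·U² = (π/4)×0.58² = 0.26421.
t = T_v·H_d²/c_v = 0.26421×3.7²/4.7 = 0.7696 years.

t ≈ 0.77 years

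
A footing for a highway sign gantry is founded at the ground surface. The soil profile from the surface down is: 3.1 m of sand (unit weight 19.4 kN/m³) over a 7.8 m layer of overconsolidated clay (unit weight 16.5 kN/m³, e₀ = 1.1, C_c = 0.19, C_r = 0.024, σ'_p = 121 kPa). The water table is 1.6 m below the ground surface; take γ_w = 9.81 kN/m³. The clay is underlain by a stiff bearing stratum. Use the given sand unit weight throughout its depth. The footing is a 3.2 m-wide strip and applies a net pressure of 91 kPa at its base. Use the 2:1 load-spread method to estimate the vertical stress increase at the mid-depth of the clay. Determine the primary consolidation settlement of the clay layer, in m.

Mid-depth of clay below the ground surface: z = 3.1 + 7.8/2 = 7 m.
Total vertical stress at mid-clay: σ_v = 19.4×3.1 + 16.5×3.9 = 124.49 kPa.
Pore pressure: u = 9.81×(7 − 1.6) = 52.974 kPa.
Initial effective stress: σ'_0 = σ_v − u = 124.49 − 52.974 = 71.516 kPa.
Stress increase at mid-clay by the 2:1 spreading method:
Δσ = qB/(B+z) = 91×3.2/(3.2+7) = 28.549 kPa
Final effective stress: σ'_f = 71.516 + 28.549 = 100.06 kPa.
σ'_f = 100.06 ≤ σ'_p = 121 kPa, so the clay remains overconsolidated and only the recompression index applies:
S_c = C_r·H/(1+e₀)·log₁₀(σ'_f/σ'_0) = 0.024×7.8/2.1×log₁₀(100.06/71.516)
    = 0.089143 × 0.14586 = 0.013 m

S_c ≈ 0.013 m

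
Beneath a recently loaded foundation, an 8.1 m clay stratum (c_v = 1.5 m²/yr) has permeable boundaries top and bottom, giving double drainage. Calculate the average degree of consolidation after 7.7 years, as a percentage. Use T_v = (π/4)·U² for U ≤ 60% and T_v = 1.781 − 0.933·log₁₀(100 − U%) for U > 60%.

Drainage path length: H_d = H/2 = 4.05 m (double drainage).
T_v = c_v·t/H_d² = 1.5×7.7/4.05² = 0.70416.
T_v = 0.70416 corresponds to the U > 60% branch:
U = 1 − 10^((1.781 − T_v)/0.933)/100 = 0.8574

U ≈ 85.7 %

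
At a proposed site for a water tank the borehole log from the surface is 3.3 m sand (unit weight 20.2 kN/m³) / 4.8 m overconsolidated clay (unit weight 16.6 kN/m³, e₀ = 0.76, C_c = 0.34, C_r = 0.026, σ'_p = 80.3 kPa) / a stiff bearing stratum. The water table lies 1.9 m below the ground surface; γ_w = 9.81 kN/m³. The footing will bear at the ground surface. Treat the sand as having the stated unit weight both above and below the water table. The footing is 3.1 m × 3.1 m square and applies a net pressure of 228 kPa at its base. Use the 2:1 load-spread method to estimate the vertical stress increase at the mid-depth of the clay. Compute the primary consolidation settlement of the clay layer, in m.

S_c ≈ 0.0828 m

Mid-depth of clay below the ground surface: z = 3.3 + 4.8/2 = 5.7 m.
Total vertical stress at mid-clay: σ_v = 20.2×3.3 + 16.6×2.4 = 106.5 kPa.
Pore pressure: u = 9.81×(5.7 − 1.9) = 37.278 kPa.
Initial effective stress: σ'_0 = σ_v − u = 106.5 − 37.278 = 69.222 kPa.
Stress increase at mid-clay by the 2:1 spreading method:
Δσ = qBL/((B+z)(L+z)) = 228×3.1×3.1/((3.1+5.7)(3.1+5.7)) = 28.294 kPa
Final effective stress: σ'_f = 69.222 + 28.294 = 97.516 kPa.
σ'_f = 97.516 > σ'_p = 80.3 kPa, so the stress path crosses the preconsolidation pressure — recompression up to σ'_p, then virgin compression beyond:
S_c = H/(1+e₀)·[C_r·log₁₀(σ'_p/σ'_0) + C_c·log₁₀(σ'_f/σ'_p)]
    = 4.8/1.76 × [0.026×log₁₀(80.3/69.222) + 0.34×log₁₀(97.516/80.3)]
    = 2.7273 × [0.0016763 + 0.028683] = 0.0828 m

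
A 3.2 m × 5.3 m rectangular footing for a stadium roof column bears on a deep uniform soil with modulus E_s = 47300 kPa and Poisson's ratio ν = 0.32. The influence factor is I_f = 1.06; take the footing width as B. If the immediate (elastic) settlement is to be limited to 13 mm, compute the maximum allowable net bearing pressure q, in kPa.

q ≈ 202 kPa

S_e = q·B·(1−ν²)/E_s · I_f  ⇒  q = S_e·E_s / (B·(1−ν²)·I_f).
q = 0.013 × 47300 / (3.2 × 0.8976 × 1.06) = 202 kPa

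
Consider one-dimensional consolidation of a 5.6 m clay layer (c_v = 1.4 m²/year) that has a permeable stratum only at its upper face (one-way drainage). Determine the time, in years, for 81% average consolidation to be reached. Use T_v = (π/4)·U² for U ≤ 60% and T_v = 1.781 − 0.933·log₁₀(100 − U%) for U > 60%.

t ≈ 13.2 years

Drainage path length: H_d = H = 5.6 m (single drainage).
U > 60%: T_v = 1.781 − 0.933·log₁₀(100 − 81) = 0.58792.
t = T_v·H_d²/c_v = 0.58792×5.6²/1.4 = 13.17 years.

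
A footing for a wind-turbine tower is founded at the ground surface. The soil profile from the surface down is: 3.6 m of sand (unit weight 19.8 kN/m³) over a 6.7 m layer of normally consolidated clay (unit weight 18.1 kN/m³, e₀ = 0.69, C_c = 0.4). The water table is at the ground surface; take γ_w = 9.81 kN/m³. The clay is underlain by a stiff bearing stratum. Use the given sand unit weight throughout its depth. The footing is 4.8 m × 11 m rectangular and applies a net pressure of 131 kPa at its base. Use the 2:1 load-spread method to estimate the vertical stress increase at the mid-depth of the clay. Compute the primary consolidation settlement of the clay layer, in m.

S_c ≈ 0.286 m

Mid-depth of clay below the ground surface: z = 3.6 + 6.7/2 = 6.95 m.
Total vertical stress at mid-clay: σ_v = 19.8×3.6 + 18.1×3.35 = 131.92 kPa.
Pore pressure: u = 9.81×(6.95 − 0) = 68.18 kPa.
Initial effective stress: σ'_0 = σ_v − u = 131.92 − 68.18 = 63.74 kPa.
Stress increase at mid-clay by the 2:1 spreading method:
Δσ = qBL/((B+z)(L+z)) = 131×4.8×11/((4.8+6.95)(11+6.95)) = 32.795 kPa
Final effective stress: σ'_f = σ'_0 + Δσ = 63.74 + 32.795 = 96.535 kPa.
Normally consolidated clay, so the full stress increment lies on the virgin compression line:
S_c = C_c·H/(1+e₀)·log₁₀(σ'_f/σ'_0) = 0.4×6.7/(1+0.69)×log₁₀(96.535/63.74)
    = 1.5858 × 0.18027 = 0.2859 m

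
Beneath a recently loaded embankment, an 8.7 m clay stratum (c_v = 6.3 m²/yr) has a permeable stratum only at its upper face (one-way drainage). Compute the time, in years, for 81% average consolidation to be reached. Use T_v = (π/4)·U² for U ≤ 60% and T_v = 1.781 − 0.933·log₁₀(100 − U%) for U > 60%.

t ≈ 7.06 years

Drainage path length: H_d = H = 8.7 m (single drainage).
U > 60%: T_v = 1.781 − 0.933·log₁₀(100 − 81) = 0.58792.
t = T_v·H_d²/c_v = 0.58792×8.7²/6.3 = 7.063 years.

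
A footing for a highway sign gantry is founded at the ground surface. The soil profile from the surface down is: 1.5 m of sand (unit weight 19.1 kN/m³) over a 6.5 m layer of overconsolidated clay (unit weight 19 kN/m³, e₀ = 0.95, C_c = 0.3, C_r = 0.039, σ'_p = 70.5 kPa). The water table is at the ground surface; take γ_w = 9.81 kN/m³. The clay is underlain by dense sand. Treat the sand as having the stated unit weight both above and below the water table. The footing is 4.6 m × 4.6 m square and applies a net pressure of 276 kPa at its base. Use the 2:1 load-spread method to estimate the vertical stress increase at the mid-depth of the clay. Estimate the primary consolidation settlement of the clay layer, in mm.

S_c ≈ 222 mm

Mid-depth of clay below the ground surface: z = 1.5 + 6.5/2 = 4.75 m.
Total vertical stress at mid-clay: σ_v = 19.1×1.5 + 19×3.25 = 90.4 kPa.
Pore pressure: u = 9.81×(4.75 − 0) = 46.598 kPa.
Initial effective stress: σ'_0 = σ_v − u = 90.4 − 46.598 = 43.802 kPa.
Stress increase at mid-clay by the 2:1 spreading method:
Δσ = qBL/((B+z)(L+z)) = 276×4.6×4.6/((4.6+4.75)(4.6+4.75)) = 66.804 kPa
Final effective stress: σ'_f = 43.802 + 66.804 = 110.61 kPa.
σ'_f = 110.61 > σ'_p = 70.5 kPa, so the stress path crosses the preconsolidation pressure — recompression up to σ'_p, then virgin compression beyond:
S_c = H/(1+e₀)·[C_r·log₁₀(σ'_p/σ'_0) + C_c·log₁₀(σ'_f/σ'_p)]
    = 6.5/1.95 × [0.039×log₁₀(70.5/43.802) + 0.3×log₁₀(110.61/70.5)]
    = 3.3333 × [0.0080611 + 0.058682] = 0.2225 m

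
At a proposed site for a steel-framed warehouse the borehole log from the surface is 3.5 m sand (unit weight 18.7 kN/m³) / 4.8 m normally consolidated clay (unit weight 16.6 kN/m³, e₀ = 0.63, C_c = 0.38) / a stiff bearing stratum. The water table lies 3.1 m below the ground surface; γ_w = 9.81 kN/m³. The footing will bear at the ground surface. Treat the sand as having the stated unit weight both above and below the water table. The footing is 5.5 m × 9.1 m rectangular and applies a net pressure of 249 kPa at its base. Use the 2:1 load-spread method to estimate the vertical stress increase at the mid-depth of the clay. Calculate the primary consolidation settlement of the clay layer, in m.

Mid-depth of clay below the ground surface: z = 3.5 + 4.8/2 = 5.9 m.
Total vertical stress at mid-clay: σ_v = 18.7×3.5 + 16.6×2.4 = 105.29 kPa.
Pore pressure: u = 9.81×(5.9 − 3.1) = 27.468 kPa.
Initial effective stress: σ'_0 = σ_v − u = 105.29 − 27.468 = 77.822 kPa.
Stress increase at mid-clay by the 2:1 spreading method:
Δσ = qBL/((B+z)(L+z)) = 249×5.5×9.1/((5.5+5.9)(9.1+5.9)) = 72.88 kPa
Final effective stress: σ'_f = σ'_0 + Δσ = 77.822 + 72.88 = 150.7 kPa.
Normally consolidated clay, so the full stress increment lies on the virgin compression line:
S_c = C_c·H/(1+e₀)·log₁₀(σ'_f/σ'_0) = 0.38×4.8/(1+0.63)×log₁₀(150.7/77.822)
    = 1.119 × 0.28701 = 0.3212 m

S_c ≈ 0.321 m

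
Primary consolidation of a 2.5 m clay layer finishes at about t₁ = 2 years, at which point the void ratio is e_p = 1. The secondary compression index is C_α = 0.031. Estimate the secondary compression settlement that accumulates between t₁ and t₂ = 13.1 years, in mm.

S_s ≈ 31.6 mm

Secondary compression: S_s = C_α·H/(1+e_p)·log₁₀(t₂/t₁)
S_s = 0.031×2.5/(1+1)×log₁₀(13.1/2)
    = 0.03875 × 0.8162 = 0.03163 m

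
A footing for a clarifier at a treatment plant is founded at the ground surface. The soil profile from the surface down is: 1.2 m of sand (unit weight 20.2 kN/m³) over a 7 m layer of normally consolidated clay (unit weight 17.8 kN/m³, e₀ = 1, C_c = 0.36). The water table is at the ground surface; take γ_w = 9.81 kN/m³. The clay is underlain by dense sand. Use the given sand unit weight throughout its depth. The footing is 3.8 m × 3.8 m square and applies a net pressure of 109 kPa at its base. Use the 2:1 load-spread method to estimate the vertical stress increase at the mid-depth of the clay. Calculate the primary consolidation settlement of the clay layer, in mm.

Mid-depth of clay below the ground surface: z = 1.2 + 7/2 = 4.7 m.
Total vertical stress at mid-clay: σ_v = 20.2×1.2 + 17.8×3.5 = 86.54 kPa.
Pore pressure: u = 9.81×(4.7 − 0) = 46.107 kPa.
Initial effective stress: σ'_0 = σ_v − u = 86.54 − 46.107 = 40.433 kPa.
Stress increase at mid-clay by the 2:1 spreading method:
Δσ = qBL/((B+z)(L+z)) = 109×3.8×3.8/((3.8+4.7)(3.8+4.7)) = 21.785 kPa
Final effective stress: σ'_f = σ'_0 + Δσ = 40.433 + 21.785 = 62.218 kPa.
Normally consolidated clay, so the full stress increment lies on the virgin compression line:
S_c = C_c·H/(1+e₀)·log₁₀(σ'_f/σ'_0) = 0.36×7/(1+1)×log₁₀(62.218/40.433)
    = 1.26 × 0.18718 = 0.2358 m

S_c ≈ 236 mm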